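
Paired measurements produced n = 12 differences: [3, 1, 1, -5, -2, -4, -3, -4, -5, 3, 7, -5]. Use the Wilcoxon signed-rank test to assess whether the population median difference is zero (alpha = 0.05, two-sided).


Step 1: Drop any zero differences (none here) and take |d_i|.
|d| = [3, 1, 1, 5, 2, 4, 3, 4, 5, 3, 7, 5]
Step 2: Midrank |d_i| (ties get averaged ranks).
ranks: |3|->5, |1|->1.5, |1|->1.5, |5|->10, |2|->3, |4|->7.5, |3|->5, |4|->7.5, |5|->10, |3|->5, |7|->12, |5|->10
Step 3: Attach original signs; sum ranks with positive sign and with negative sign.
W+ = 5 + 1.5 + 1.5 + 5 + 12 = 25
W- = 10 + 3 + 7.5 + 5 + 7.5 + 10 + 10 = 53
(Check: W+ + W- = 78 should equal n(n+1)/2 = 78.)
Step 4: Test statistic W = min(W+, W-) = 25.
Step 5: Ties in |d|, so use the tie-corrected normal approximation.
        E[W] = n(n+1)/4 = 12*13/4 = 39.
        Tie groups: |d|=1 (t=2), |d|=3 (t=3), |d|=4 (t=2), |d|=5 (t=3); sum(t^3 - t) = 60.
        Var[W] = n(n+1)(2n+1)/24 - sum(t^3-t)/48 = 3900/24 - 60/48 = 161.25.
        z = (W - E[W]) / sqrt(Var[W]) = (25 - 39) / 12.6984 = -1.1025.
        Two-sided p = 2*Phi(z) = 0.270245.
Step 6: alpha = 0.05. fail to reject H0.

W+ = 25, W- = 53, W = min = 25, p = 0.270245, fail to reject H0.


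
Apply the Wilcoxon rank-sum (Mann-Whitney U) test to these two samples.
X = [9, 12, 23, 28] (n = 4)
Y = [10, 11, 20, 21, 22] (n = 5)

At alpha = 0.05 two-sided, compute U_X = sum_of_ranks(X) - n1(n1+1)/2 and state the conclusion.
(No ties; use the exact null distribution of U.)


Step 1: Combine and sort all 9 observations; assign midranks.
sorted (value, group): (9,X), (10,Y), (11,Y), (12,X), (20,Y), (21,Y), (22,Y), (23,X), (28,X)
ranks: 9->1, 10->2, 11->3, 12->4, 20->5, 21->6, 22->7, 23->8, 28->9
Step 2: Rank sum for X: R1 = 1 + 4 + 8 + 9 = 22.
Step 3: U_X = R1 - n1(n1+1)/2 = 22 - 4*5/2 = 22 - 10 = 12.
       U_Y = n1*n2 - U_X = 20 - 12 = 8.
Step 4: No ties, so the exact null distribution of U (based on enumerating the C(9,4) = 126 equally likely rank assignments) gives the two-sided p-value.
Step 5: p-value = 0.730159; compare to alpha = 0.05. fail to reject H0.

U_X = 12, p = 0.730159, fail to reject H0 at alpha = 0.05.


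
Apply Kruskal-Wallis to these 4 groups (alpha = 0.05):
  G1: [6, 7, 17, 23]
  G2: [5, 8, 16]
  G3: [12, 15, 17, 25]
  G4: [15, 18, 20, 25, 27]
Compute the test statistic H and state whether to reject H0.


Step 1: Combine all N = 16 observations and assign midranks.
sorted (value, group, rank): (5,G2,1), (6,G1,2), (7,G1,3), (8,G2,4), (12,G3,5), (15,G3,6.5), (15,G4,6.5), (16,G2,8), (17,G1,9.5), (17,G3,9.5), (18,G4,11), (20,G4,12), (23,G1,13), (25,G3,14.5), (25,G4,14.5), (27,G4,16)
Step 2: Sum ranks within each group.
R_1 = 27.5 (n_1 = 4)
R_2 = 13 (n_2 = 3)
R_3 = 35.5 (n_3 = 4)
R_4 = 60 (n_4 = 5)
Step 3: H = 12/(N(N+1)) * sum(R_i^2/n_i) - 3(N+1)
     = 12/(16*17) * (27.5^2/4 + 13^2/3 + 35.5^2/4 + 60^2/5) - 3*17
     = 0.044118 * 1280.46 - 51
     = 5.490809.
Step 4: Ties present; correction factor C = 1 - 18/(16^3 - 16) = 0.995588. Corrected H = 5.490809 / 0.995588 = 5.515140.
Step 5: Under H0, H ~ chi^2(3); p-value = 0.137736.
Step 6: alpha = 0.05. fail to reject H0.

H = 5.5151, df = 3, p = 0.137736, fail to reject H0.


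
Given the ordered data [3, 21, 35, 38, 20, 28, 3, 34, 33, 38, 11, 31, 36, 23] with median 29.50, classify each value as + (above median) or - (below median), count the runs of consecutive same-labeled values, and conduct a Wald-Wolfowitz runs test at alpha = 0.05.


Step 1: Compute median = 29.50; label A = above, B = below.
Labels in order: BBAABBBAAABAAB  (n_A = 7, n_B = 7)
Step 2: Count runs R = 7.
Step 3: Under H0 (random ordering), E[R] = 2*n_A*n_B/(n_A+n_B) + 1 = 2*7*7/14 + 1 = 8.0000.
        Var[R] = 2*n_A*n_B*(2*n_A*n_B - n_A - n_B) / ((n_A+n_B)^2 * (n_A+n_B-1)) = 8232/2548 = 3.2308.
        SD[R] = 1.7974.
Step 4: Continuity-corrected z = (R + 0.5 - E[R]) / SD[R] = (7 + 0.5 - 8.0000) / 1.7974 = -0.2782.
Step 5: Two-sided p-value via normal approximation = 2*(1 - Phi(|z|)) = 0.780879.
Step 6: alpha = 0.05. fail to reject H0.

R = 7, z = -0.2782, p = 0.780879, fail to reject H0.


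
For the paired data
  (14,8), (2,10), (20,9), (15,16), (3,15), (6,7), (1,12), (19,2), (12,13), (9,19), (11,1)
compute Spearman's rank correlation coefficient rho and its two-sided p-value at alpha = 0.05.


Step 1: Rank x and y separately (midranks; no ties here).
rank(x): 14->8, 2->2, 20->11, 15->9, 3->3, 6->4, 1->1, 19->10, 12->7, 9->5, 11->6
rank(y): 8->4, 10->6, 9->5, 16->10, 15->9, 7->3, 12->7, 2->2, 13->8, 19->11, 1->1
Step 2: d_i = R_x(i) - R_y(i); compute d_i^2.
  (8-4)^2=16, (2-6)^2=16, (11-5)^2=36, (9-10)^2=1, (3-9)^2=36, (4-3)^2=1, (1-7)^2=36, (10-2)^2=64, (7-8)^2=1, (5-11)^2=36, (6-1)^2=25
sum(d^2) = 268.
Step 3: rho = 1 - 6*268 / (11*(11^2 - 1)) = 1 - 1608/1320 = -0.218182.
Step 4: Under H0, t = rho * sqrt((n-2)/(1-rho^2)) = -0.6707 ~ t(9).
Step 5: Two-sided p-value from the t-distribution with 9 df = 0.519248.
Step 6: alpha = 0.05. fail to reject H0.

rho = -0.2182, p = 0.519248, fail to reject H0 at alpha = 0.05.


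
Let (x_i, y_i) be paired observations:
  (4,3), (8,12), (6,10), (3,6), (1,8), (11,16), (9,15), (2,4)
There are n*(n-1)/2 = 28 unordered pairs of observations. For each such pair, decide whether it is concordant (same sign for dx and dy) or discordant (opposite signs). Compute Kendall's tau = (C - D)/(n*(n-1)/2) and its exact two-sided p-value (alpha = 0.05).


Step 1: Enumerate the 28 unordered pairs (i,j) with i<j and classify each by sign(x_j-x_i) * sign(y_j-y_i).
  (1,2):dx=+4,dy=+9->C; (1,3):dx=+2,dy=+7->C; (1,4):dx=-1,dy=+3->D; (1,5):dx=-3,dy=+5->D
  (1,6):dx=+7,dy=+13->C; (1,7):dx=+5,dy=+12->C; (1,8):dx=-2,dy=+1->D; (2,3):dx=-2,dy=-2->C
  (2,4):dx=-5,dy=-6->C; (2,5):dx=-7,dy=-4->C; (2,6):dx=+3,dy=+4->C; (2,7):dx=+1,dy=+3->C
  (2,8):dx=-6,dy=-8->C; (3,4):dx=-3,dy=-4->C; (3,5):dx=-5,dy=-2->C; (3,6):dx=+5,dy=+6->C
  (3,7):dx=+3,dy=+5->C; (3,8):dx=-4,dy=-6->C; (4,5):dx=-2,dy=+2->D; (4,6):dx=+8,dy=+10->C
  (4,7):dx=+6,dy=+9->C; (4,8):dx=-1,dy=-2->C; (5,6):dx=+10,dy=+8->C; (5,7):dx=+8,dy=+7->C
  (5,8):dx=+1,dy=-4->D; (6,7):dx=-2,dy=-1->C; (6,8):dx=-9,dy=-12->C; (7,8):dx=-7,dy=-11->C
Step 2: C = 23, D = 5, total pairs = 28.
Step 3: tau = (C - D)/(n(n-1)/2) = (23 - 5)/28 = 0.642857.
Step 4: Exact two-sided p-value (enumerate n! = 40320 permutations of y under H0): p = 0.031151.
Step 5: alpha = 0.05. reject H0.

tau_b = 0.6429 (C=23, D=5), p = 0.031151, reject H0.


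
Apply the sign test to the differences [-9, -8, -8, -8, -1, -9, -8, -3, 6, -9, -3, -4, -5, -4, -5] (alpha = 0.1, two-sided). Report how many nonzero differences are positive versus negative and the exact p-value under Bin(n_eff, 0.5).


Step 1: Discard zero differences. Original n = 15; n_eff = number of nonzero differences = 15.
Nonzero differences (with sign): -9, -8, -8, -8, -1, -9, -8, -3, +6, -9, -3, -4, -5, -4, -5
Step 2: Count signs: positive = 1, negative = 14.
Step 3: Under H0: P(positive) = 0.5, so the number of positives S ~ Bin(15, 0.5).
Step 4: Two-sided exact p-value = sum of Bin(15,0.5) probabilities at or below the observed probability = 0.000977.
Step 5: alpha = 0.1. reject H0.

n_eff = 15, pos = 1, neg = 14, p = 0.000977, reject H0.


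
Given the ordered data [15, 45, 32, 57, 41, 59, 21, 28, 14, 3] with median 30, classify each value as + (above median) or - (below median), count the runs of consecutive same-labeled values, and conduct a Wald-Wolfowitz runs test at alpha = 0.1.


Step 1: Compute median = 30; label A = above, B = below.
Labels in order: BAAAAABBBB  (n_A = 5, n_B = 5)
Step 2: Count runs R = 3.
Step 3: Under H0 (random ordering), E[R] = 2*n_A*n_B/(n_A+n_B) + 1 = 2*5*5/10 + 1 = 6.0000.
        Var[R] = 2*n_A*n_B*(2*n_A*n_B - n_A - n_B) / ((n_A+n_B)^2 * (n_A+n_B-1)) = 2000/900 = 2.2222.
        SD[R] = 1.4907.
Step 4: Continuity-corrected z = (R + 0.5 - E[R]) / SD[R] = (3 + 0.5 - 6.0000) / 1.4907 = -1.6771.
Step 5: Two-sided p-value via normal approximation = 2*(1 - Phi(|z|)) = 0.093533.
Step 6: alpha = 0.1. reject H0.

R = 3, z = -1.6771, p = 0.093533, reject H0.


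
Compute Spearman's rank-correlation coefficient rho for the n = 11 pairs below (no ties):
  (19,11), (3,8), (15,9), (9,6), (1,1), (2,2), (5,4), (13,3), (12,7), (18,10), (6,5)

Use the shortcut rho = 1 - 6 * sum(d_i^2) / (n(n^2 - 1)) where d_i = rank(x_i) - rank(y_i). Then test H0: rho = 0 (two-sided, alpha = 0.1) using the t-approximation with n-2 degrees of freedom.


Step 1: Rank x and y separately (midranks; no ties here).
rank(x): 19->11, 3->3, 15->9, 9->6, 1->1, 2->2, 5->4, 13->8, 12->7, 18->10, 6->5
rank(y): 11->11, 8->8, 9->9, 6->6, 1->1, 2->2, 4->4, 3->3, 7->7, 10->10, 5->5
Step 2: d_i = R_x(i) - R_y(i); compute d_i^2.
  (11-11)^2=0, (3-8)^2=25, (9-9)^2=0, (6-6)^2=0, (1-1)^2=0, (2-2)^2=0, (4-4)^2=0, (8-3)^2=25, (7-7)^2=0, (10-10)^2=0, (5-5)^2=0
sum(d^2) = 50.
Step 3: rho = 1 - 6*50 / (11*(11^2 - 1)) = 1 - 300/1320 = 0.772727.
Step 4: Under H0, t = rho * sqrt((n-2)/(1-rho^2)) = 3.6522 ~ t(9).
Step 5: Two-sided p-value from the t-distribution with 9 df = 0.005299.
Step 6: alpha = 0.1. reject H0.

rho = 0.7727, p = 0.005299, reject H0 at alpha = 0.1.


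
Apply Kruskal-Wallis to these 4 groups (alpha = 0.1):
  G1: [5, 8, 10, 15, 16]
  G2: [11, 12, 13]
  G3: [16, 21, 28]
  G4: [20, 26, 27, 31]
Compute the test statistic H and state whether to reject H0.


Step 1: Combine all N = 15 observations and assign midranks.
sorted (value, group, rank): (5,G1,1), (8,G1,2), (10,G1,3), (11,G2,4), (12,G2,5), (13,G2,6), (15,G1,7), (16,G1,8.5), (16,G3,8.5), (20,G4,10), (21,G3,11), (26,G4,12), (27,G4,13), (28,G3,14), (31,G4,15)
Step 2: Sum ranks within each group.
R_1 = 21.5 (n_1 = 5)
R_2 = 15 (n_2 = 3)
R_3 = 33.5 (n_3 = 3)
R_4 = 50 (n_4 = 4)
Step 3: H = 12/(N(N+1)) * sum(R_i^2/n_i) - 3(N+1)
     = 12/(15*16) * (21.5^2/5 + 15^2/3 + 33.5^2/3 + 50^2/4) - 3*16
     = 0.050000 * 1166.53 - 48
     = 10.326667.
Step 4: Ties present; correction factor C = 1 - 6/(15^3 - 15) = 0.998214. Corrected H = 10.326667 / 0.998214 = 10.345140.
Step 5: Under H0, H ~ chi^2(3); p-value = 0.015849.
Step 6: alpha = 0.1. reject H0.

H = 10.3451, df = 3, p = 0.015849, reject H0.


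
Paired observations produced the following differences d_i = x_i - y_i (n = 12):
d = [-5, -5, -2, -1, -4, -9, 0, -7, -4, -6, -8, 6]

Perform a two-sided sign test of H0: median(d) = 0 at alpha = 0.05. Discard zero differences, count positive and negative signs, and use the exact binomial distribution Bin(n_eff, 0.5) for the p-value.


Step 1: Discard zero differences. Original n = 12; n_eff = number of nonzero differences = 11.
Nonzero differences (with sign): -5, -5, -2, -1, -4, -9, -7, -4, -6, -8, +6
Step 2: Count signs: positive = 1, negative = 10.
Step 3: Under H0: P(positive) = 0.5, so the number of positives S ~ Bin(11, 0.5).
Step 4: Two-sided exact p-value = sum of Bin(11,0.5) probabilities at or below the observed probability = 0.011719.
Step 5: alpha = 0.05. reject H0.

n_eff = 11, pos = 1, neg = 10, p = 0.011719, reject H0.


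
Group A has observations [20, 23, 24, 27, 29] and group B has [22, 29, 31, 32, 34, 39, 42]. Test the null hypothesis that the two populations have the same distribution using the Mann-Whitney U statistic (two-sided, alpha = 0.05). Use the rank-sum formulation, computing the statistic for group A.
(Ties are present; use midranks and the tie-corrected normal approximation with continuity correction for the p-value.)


Step 1: Combine and sort all 12 observations; assign midranks.
sorted (value, group): (20,X), (22,Y), (23,X), (24,X), (27,X), (29,X), (29,Y), (31,Y), (32,Y), (34,Y), (39,Y), (42,Y)
ranks: 20->1, 22->2, 23->3, 24->4, 27->5, 29->6.5, 29->6.5, 31->8, 32->9, 34->10, 39->11, 42->12
Step 2: Rank sum for X: R1 = 1 + 3 + 4 + 5 + 6.5 = 19.5.
Step 3: U_X = R1 - n1(n1+1)/2 = 19.5 - 5*6/2 = 19.5 - 15 = 4.5.
       U_Y = n1*n2 - U_X = 35 - 4.5 = 30.5.
Step 4: Ties are present, so use the tie-corrected normal approximation (with continuity correction) for the p-value.
Step 5: p-value = 0.041997; compare to alpha = 0.05. reject H0.

U_X = 4.5, p = 0.041997, reject H0 at alpha = 0.05.


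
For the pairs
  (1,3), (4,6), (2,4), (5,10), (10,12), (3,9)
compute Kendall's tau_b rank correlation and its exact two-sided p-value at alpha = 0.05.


Step 1: Enumerate the 15 unordered pairs (i,j) with i<j and classify each by sign(x_j-x_i) * sign(y_j-y_i).
  (1,2):dx=+3,dy=+3->C; (1,3):dx=+1,dy=+1->C; (1,4):dx=+4,dy=+7->C; (1,5):dx=+9,dy=+9->C
  (1,6):dx=+2,dy=+6->C; (2,3):dx=-2,dy=-2->C; (2,4):dx=+1,dy=+4->C; (2,5):dx=+6,dy=+6->C
  (2,6):dx=-1,dy=+3->D; (3,4):dx=+3,dy=+6->C; (3,5):dx=+8,dy=+8->C; (3,6):dx=+1,dy=+5->C
  (4,5):dx=+5,dy=+2->C; (4,6):dx=-2,dy=-1->C; (5,6):dx=-7,dy=-3->C
Step 2: C = 14, D = 1, total pairs = 15.
Step 3: tau = (C - D)/(n(n-1)/2) = (14 - 1)/15 = 0.866667.
Step 4: Exact two-sided p-value (enumerate n! = 720 permutations of y under H0): p = 0.016667.
Step 5: alpha = 0.05. reject H0.

tau_b = 0.8667 (C=14, D=1), p = 0.016667, reject H0.


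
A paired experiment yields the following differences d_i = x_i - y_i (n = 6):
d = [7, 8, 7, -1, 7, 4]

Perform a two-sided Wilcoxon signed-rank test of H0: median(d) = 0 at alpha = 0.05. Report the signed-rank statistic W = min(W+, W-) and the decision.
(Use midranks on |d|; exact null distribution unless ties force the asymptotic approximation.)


Step 1: Drop any zero differences (none here) and take |d_i|.
|d| = [7, 8, 7, 1, 7, 4]
Step 2: Midrank |d_i| (ties get averaged ranks).
ranks: |7|->4, |8|->6, |7|->4, |1|->1, |7|->4, |4|->2
Step 3: Attach original signs; sum ranks with positive sign and with negative sign.
W+ = 4 + 6 + 4 + 4 + 2 = 20
W- = 1 = 1
(Check: W+ + W- = 21 should equal n(n+1)/2 = 21.)
Step 4: Test statistic W = min(W+, W-) = 1.
Step 5: Ties in |d|, so use the tie-corrected normal approximation.
        E[W] = n(n+1)/4 = 6*7/4 = 10.5.
        Tie groups: |d|=7 (t=3); sum(t^3 - t) = 24.
        Var[W] = n(n+1)(2n+1)/24 - sum(t^3-t)/48 = 546/24 - 24/48 = 22.25.
        z = (W - E[W]) / sqrt(Var[W]) = (1 - 10.5) / 4.7170 = -2.0140.
        Two-sided p = 2*Phi(z) = 0.044010.
Step 6: alpha = 0.05. reject H0.

W+ = 20, W- = 1, W = min = 1, p = 0.044010, reject H0.


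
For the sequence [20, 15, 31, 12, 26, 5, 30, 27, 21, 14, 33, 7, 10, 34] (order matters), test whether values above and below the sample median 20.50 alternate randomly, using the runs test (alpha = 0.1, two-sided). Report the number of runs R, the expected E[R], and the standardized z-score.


Step 1: Compute median = 20.50; label A = above, B = below.
Labels in order: BBABABAAABABBA  (n_A = 7, n_B = 7)
Step 2: Count runs R = 10.
Step 3: Under H0 (random ordering), E[R] = 2*n_A*n_B/(n_A+n_B) + 1 = 2*7*7/14 + 1 = 8.0000.
        Var[R] = 2*n_A*n_B*(2*n_A*n_B - n_A - n_B) / ((n_A+n_B)^2 * (n_A+n_B-1)) = 8232/2548 = 3.2308.
        SD[R] = 1.7974.
Step 4: Continuity-corrected z = (R - 0.5 - E[R]) / SD[R] = (10 - 0.5 - 8.0000) / 1.7974 = 0.8345.
Step 5: Two-sided p-value via normal approximation = 2*(1 - Phi(|z|)) = 0.403986.
Step 6: alpha = 0.1. fail to reject H0.

R = 10, z = 0.8345, p = 0.403986, fail to reject H0.


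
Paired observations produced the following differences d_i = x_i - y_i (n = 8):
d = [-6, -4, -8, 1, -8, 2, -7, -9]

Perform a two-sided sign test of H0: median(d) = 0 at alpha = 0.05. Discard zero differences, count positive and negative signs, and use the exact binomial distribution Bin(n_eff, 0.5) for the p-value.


Step 1: Discard zero differences. Original n = 8; n_eff = number of nonzero differences = 8.
Nonzero differences (with sign): -6, -4, -8, +1, -8, +2, -7, -9
Step 2: Count signs: positive = 2, negative = 6.
Step 3: Under H0: P(positive) = 0.5, so the number of positives S ~ Bin(8, 0.5).
Step 4: Two-sided exact p-value = sum of Bin(8,0.5) probabilities at or below the observed probability = 0.289062.
Step 5: alpha = 0.05. fail to reject H0.

n_eff = 8, pos = 2, neg = 6, p = 0.289062, fail to reject H0.


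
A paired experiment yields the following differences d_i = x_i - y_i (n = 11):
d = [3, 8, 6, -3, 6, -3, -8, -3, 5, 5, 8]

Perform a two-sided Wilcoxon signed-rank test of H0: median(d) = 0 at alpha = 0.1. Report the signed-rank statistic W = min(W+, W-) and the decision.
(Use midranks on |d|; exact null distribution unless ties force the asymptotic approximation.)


Step 1: Drop any zero differences (none here) and take |d_i|.
|d| = [3, 8, 6, 3, 6, 3, 8, 3, 5, 5, 8]
Step 2: Midrank |d_i| (ties get averaged ranks).
ranks: |3|->2.5, |8|->10, |6|->7.5, |3|->2.5, |6|->7.5, |3|->2.5, |8|->10, |3|->2.5, |5|->5.5, |5|->5.5, |8|->10
Step 3: Attach original signs; sum ranks with positive sign and with negative sign.
W+ = 2.5 + 10 + 7.5 + 7.5 + 5.5 + 5.5 + 10 = 48.5
W- = 2.5 + 2.5 + 10 + 2.5 = 17.5
(Check: W+ + W- = 66 should equal n(n+1)/2 = 66.)
Step 4: Test statistic W = min(W+, W-) = 17.5.
Step 5: Ties in |d|, so use the tie-corrected normal approximation.
        E[W] = n(n+1)/4 = 11*12/4 = 33.
        Tie groups: |d|=3 (t=4), |d|=5 (t=2), |d|=6 (t=2), |d|=8 (t=3); sum(t^3 - t) = 96.
        Var[W] = n(n+1)(2n+1)/24 - sum(t^3-t)/48 = 3036/24 - 96/48 = 124.5.
        z = (W - E[W]) / sqrt(Var[W]) = (17.5 - 33) / 11.1580 = -1.3891.
        Two-sided p = 2*Phi(z) = 0.164789.
Step 6: alpha = 0.1. fail to reject H0.

W+ = 48.5, W- = 17.5, W = min = 17.5, p = 0.164789, fail to reject H0.


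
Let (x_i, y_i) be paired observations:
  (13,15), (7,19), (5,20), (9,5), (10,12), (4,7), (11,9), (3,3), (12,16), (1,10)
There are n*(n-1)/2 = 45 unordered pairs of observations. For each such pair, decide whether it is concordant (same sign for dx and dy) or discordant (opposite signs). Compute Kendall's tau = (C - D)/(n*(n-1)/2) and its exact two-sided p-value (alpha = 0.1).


Step 1: Enumerate the 45 unordered pairs (i,j) with i<j and classify each by sign(x_j-x_i) * sign(y_j-y_i).
  (1,2):dx=-6,dy=+4->D; (1,3):dx=-8,dy=+5->D; (1,4):dx=-4,dy=-10->C; (1,5):dx=-3,dy=-3->C
  (1,6):dx=-9,dy=-8->C; (1,7):dx=-2,dy=-6->C; (1,8):dx=-10,dy=-12->C; (1,9):dx=-1,dy=+1->D
  (1,10):dx=-12,dy=-5->C; (2,3):dx=-2,dy=+1->D; (2,4):dx=+2,dy=-14->D; (2,5):dx=+3,dy=-7->D
  (2,6):dx=-3,dy=-12->C; (2,7):dx=+4,dy=-10->D; (2,8):dx=-4,dy=-16->C; (2,9):dx=+5,dy=-3->D
  (2,10):dx=-6,dy=-9->C; (3,4):dx=+4,dy=-15->D; (3,5):dx=+5,dy=-8->D; (3,6):dx=-1,dy=-13->C
  (3,7):dx=+6,dy=-11->D; (3,8):dx=-2,dy=-17->C; (3,9):dx=+7,dy=-4->D; (3,10):dx=-4,dy=-10->C
  (4,5):dx=+1,dy=+7->C; (4,6):dx=-5,dy=+2->D; (4,7):dx=+2,dy=+4->C; (4,8):dx=-6,dy=-2->C
  (4,9):dx=+3,dy=+11->C; (4,10):dx=-8,dy=+5->D; (5,6):dx=-6,dy=-5->C; (5,7):dx=+1,dy=-3->D
  (5,8):dx=-7,dy=-9->C; (5,9):dx=+2,dy=+4->C; (5,10):dx=-9,dy=-2->C; (6,7):dx=+7,dy=+2->C
  (6,8):dx=-1,dy=-4->C; (6,9):dx=+8,dy=+9->C; (6,10):dx=-3,dy=+3->D; (7,8):dx=-8,dy=-6->C
  (7,9):dx=+1,dy=+7->C; (7,10):dx=-10,dy=+1->D; (8,9):dx=+9,dy=+13->C; (8,10):dx=-2,dy=+7->D
  (9,10):dx=-11,dy=-6->C
Step 2: C = 27, D = 18, total pairs = 45.
Step 3: tau = (C - D)/(n(n-1)/2) = (27 - 18)/45 = 0.200000.
Step 4: Exact two-sided p-value (enumerate n! = 3628800 permutations of y under H0): p = 0.484313.
Step 5: alpha = 0.1. fail to reject H0.

tau_b = 0.2000 (C=27, D=18), p = 0.484313, fail to reject H0.


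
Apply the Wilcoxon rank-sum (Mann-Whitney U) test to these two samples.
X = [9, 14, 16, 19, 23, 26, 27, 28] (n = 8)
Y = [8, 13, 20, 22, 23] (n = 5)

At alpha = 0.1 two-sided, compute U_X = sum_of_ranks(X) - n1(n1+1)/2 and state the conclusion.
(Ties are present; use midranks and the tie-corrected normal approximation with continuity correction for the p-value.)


Step 1: Combine and sort all 13 observations; assign midranks.
sorted (value, group): (8,Y), (9,X), (13,Y), (14,X), (16,X), (19,X), (20,Y), (22,Y), (23,X), (23,Y), (26,X), (27,X), (28,X)
ranks: 8->1, 9->2, 13->3, 14->4, 16->5, 19->6, 20->7, 22->8, 23->9.5, 23->9.5, 26->11, 27->12, 28->13
Step 2: Rank sum for X: R1 = 2 + 4 + 5 + 6 + 9.5 + 11 + 12 + 13 = 62.5.
Step 3: U_X = R1 - n1(n1+1)/2 = 62.5 - 8*9/2 = 62.5 - 36 = 26.5.
       U_Y = n1*n2 - U_X = 40 - 26.5 = 13.5.
Step 4: Ties are present, so use the tie-corrected normal approximation (with continuity correction) for the p-value.
Step 5: p-value = 0.379120; compare to alpha = 0.1. fail to reject H0.

U_X = 26.5, p = 0.379120, fail to reject H0 at alpha = 0.1.


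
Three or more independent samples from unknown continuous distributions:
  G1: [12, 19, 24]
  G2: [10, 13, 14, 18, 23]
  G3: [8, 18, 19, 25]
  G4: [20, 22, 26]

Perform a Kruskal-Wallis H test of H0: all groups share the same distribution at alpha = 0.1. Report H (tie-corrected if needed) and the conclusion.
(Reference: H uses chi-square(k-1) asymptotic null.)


Step 1: Combine all N = 15 observations and assign midranks.
sorted (value, group, rank): (8,G3,1), (10,G2,2), (12,G1,3), (13,G2,4), (14,G2,5), (18,G2,6.5), (18,G3,6.5), (19,G1,8.5), (19,G3,8.5), (20,G4,10), (22,G4,11), (23,G2,12), (24,G1,13), (25,G3,14), (26,G4,15)
Step 2: Sum ranks within each group.
R_1 = 24.5 (n_1 = 3)
R_2 = 29.5 (n_2 = 5)
R_3 = 30 (n_3 = 4)
R_4 = 36 (n_4 = 3)
Step 3: H = 12/(N(N+1)) * sum(R_i^2/n_i) - 3(N+1)
     = 12/(15*16) * (24.5^2/3 + 29.5^2/5 + 30^2/4 + 36^2/3) - 3*16
     = 0.050000 * 1031.13 - 48
     = 3.556667.
Step 4: Ties present; correction factor C = 1 - 12/(15^3 - 15) = 0.996429. Corrected H = 3.556667 / 0.996429 = 3.569415.
Step 5: Under H0, H ~ chi^2(3); p-value = 0.311870.
Step 6: alpha = 0.1. fail to reject H0.

H = 3.5694, df = 3, p = 0.311870, fail to reject H0.


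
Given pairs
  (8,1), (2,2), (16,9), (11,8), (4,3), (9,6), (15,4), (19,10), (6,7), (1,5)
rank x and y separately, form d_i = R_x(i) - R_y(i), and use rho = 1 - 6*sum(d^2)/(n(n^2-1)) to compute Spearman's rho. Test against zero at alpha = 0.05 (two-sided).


Step 1: Rank x and y separately (midranks; no ties here).
rank(x): 8->5, 2->2, 16->9, 11->7, 4->3, 9->6, 15->8, 19->10, 6->4, 1->1
rank(y): 1->1, 2->2, 9->9, 8->8, 3->3, 6->6, 4->4, 10->10, 7->7, 5->5
Step 2: d_i = R_x(i) - R_y(i); compute d_i^2.
  (5-1)^2=16, (2-2)^2=0, (9-9)^2=0, (7-8)^2=1, (3-3)^2=0, (6-6)^2=0, (8-4)^2=16, (10-10)^2=0, (4-7)^2=9, (1-5)^2=16
sum(d^2) = 58.
Step 3: rho = 1 - 6*58 / (10*(10^2 - 1)) = 1 - 348/990 = 0.648485.
Step 4: Under H0, t = rho * sqrt((n-2)/(1-rho^2)) = 2.4095 ~ t(8).
Step 5: Two-sided p-value from the t-distribution with 8 df = 0.042540.
Step 6: alpha = 0.05. reject H0.

rho = 0.6485, p = 0.042540, reject H0 at alpha = 0.05.


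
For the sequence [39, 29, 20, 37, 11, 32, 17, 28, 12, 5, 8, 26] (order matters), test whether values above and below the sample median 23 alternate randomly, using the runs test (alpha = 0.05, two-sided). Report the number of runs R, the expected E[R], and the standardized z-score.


Step 1: Compute median = 23; label A = above, B = below.
Labels in order: AABABABABBBA  (n_A = 6, n_B = 6)
Step 2: Count runs R = 9.
Step 3: Under H0 (random ordering), E[R] = 2*n_A*n_B/(n_A+n_B) + 1 = 2*6*6/12 + 1 = 7.0000.
        Var[R] = 2*n_A*n_B*(2*n_A*n_B - n_A - n_B) / ((n_A+n_B)^2 * (n_A+n_B-1)) = 4320/1584 = 2.7273.
        SD[R] = 1.6514.
Step 4: Continuity-corrected z = (R - 0.5 - E[R]) / SD[R] = (9 - 0.5 - 7.0000) / 1.6514 = 0.9083.
Step 5: Two-sided p-value via normal approximation = 2*(1 - Phi(|z|)) = 0.363722.
Step 6: alpha = 0.05. fail to reject H0.

R = 9, z = 0.9083, p = 0.363722, fail to reject H0.


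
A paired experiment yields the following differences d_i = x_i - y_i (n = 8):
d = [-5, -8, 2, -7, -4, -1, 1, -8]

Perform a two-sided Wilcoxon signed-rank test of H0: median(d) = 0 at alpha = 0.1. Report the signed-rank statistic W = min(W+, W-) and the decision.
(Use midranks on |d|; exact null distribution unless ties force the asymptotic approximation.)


Step 1: Drop any zero differences (none here) and take |d_i|.
|d| = [5, 8, 2, 7, 4, 1, 1, 8]
Step 2: Midrank |d_i| (ties get averaged ranks).
ranks: |5|->5, |8|->7.5, |2|->3, |7|->6, |4|->4, |1|->1.5, |1|->1.5, |8|->7.5
Step 3: Attach original signs; sum ranks with positive sign and with negative sign.
W+ = 3 + 1.5 = 4.5
W- = 5 + 7.5 + 6 + 4 + 1.5 + 7.5 = 31.5
(Check: W+ + W- = 36 should equal n(n+1)/2 = 36.)
Step 4: Test statistic W = min(W+, W-) = 4.5.
Step 5: Ties in |d|, so use the tie-corrected normal approximation.
        E[W] = n(n+1)/4 = 8*9/4 = 18.
        Tie groups: |d|=1 (t=2), |d|=8 (t=2); sum(t^3 - t) = 12.
        Var[W] = n(n+1)(2n+1)/24 - sum(t^3-t)/48 = 1224/24 - 12/48 = 50.75.
        z = (W - E[W]) / sqrt(Var[W]) = (4.5 - 18) / 7.1239 = -1.8950.
        Two-sided p = 2*Phi(z) = 0.058089.
Step 6: alpha = 0.1. reject H0.

W+ = 4.5, W- = 31.5, W = min = 4.5, p = 0.058089, reject H0.


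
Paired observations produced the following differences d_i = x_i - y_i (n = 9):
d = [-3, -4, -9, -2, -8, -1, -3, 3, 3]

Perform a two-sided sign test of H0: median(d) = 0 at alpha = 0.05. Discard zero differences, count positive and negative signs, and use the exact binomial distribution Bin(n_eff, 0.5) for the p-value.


Step 1: Discard zero differences. Original n = 9; n_eff = number of nonzero differences = 9.
Nonzero differences (with sign): -3, -4, -9, -2, -8, -1, -3, +3, +3
Step 2: Count signs: positive = 2, negative = 7.
Step 3: Under H0: P(positive) = 0.5, so the number of positives S ~ Bin(9, 0.5).
Step 4: Two-sided exact p-value = sum of Bin(9,0.5) probabilities at or below the observed probability = 0.179688.
Step 5: alpha = 0.05. fail to reject H0.

n_eff = 9, pos = 2, neg = 7, p = 0.179688, fail to reject H0.


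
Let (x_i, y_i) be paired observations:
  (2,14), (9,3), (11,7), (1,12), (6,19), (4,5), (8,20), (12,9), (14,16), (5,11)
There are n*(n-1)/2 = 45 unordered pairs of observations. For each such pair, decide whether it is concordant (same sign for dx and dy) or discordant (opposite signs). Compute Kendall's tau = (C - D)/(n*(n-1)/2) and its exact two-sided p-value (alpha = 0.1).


Step 1: Enumerate the 45 unordered pairs (i,j) with i<j and classify each by sign(x_j-x_i) * sign(y_j-y_i).
  (1,2):dx=+7,dy=-11->D; (1,3):dx=+9,dy=-7->D; (1,4):dx=-1,dy=-2->C; (1,5):dx=+4,dy=+5->C
  (1,6):dx=+2,dy=-9->D; (1,7):dx=+6,dy=+6->C; (1,8):dx=+10,dy=-5->D; (1,9):dx=+12,dy=+2->C
  (1,10):dx=+3,dy=-3->D; (2,3):dx=+2,dy=+4->C; (2,4):dx=-8,dy=+9->D; (2,5):dx=-3,dy=+16->D
  (2,6):dx=-5,dy=+2->D; (2,7):dx=-1,dy=+17->D; (2,8):dx=+3,dy=+6->C; (2,9):dx=+5,dy=+13->C
  (2,10):dx=-4,dy=+8->D; (3,4):dx=-10,dy=+5->D; (3,5):dx=-5,dy=+12->D; (3,6):dx=-7,dy=-2->C
  (3,7):dx=-3,dy=+13->D; (3,8):dx=+1,dy=+2->C; (3,9):dx=+3,dy=+9->C; (3,10):dx=-6,dy=+4->D
  (4,5):dx=+5,dy=+7->C; (4,6):dx=+3,dy=-7->D; (4,7):dx=+7,dy=+8->C; (4,8):dx=+11,dy=-3->D
  (4,9):dx=+13,dy=+4->C; (4,10):dx=+4,dy=-1->D; (5,6):dx=-2,dy=-14->C; (5,7):dx=+2,dy=+1->C
  (5,8):dx=+6,dy=-10->D; (5,9):dx=+8,dy=-3->D; (5,10):dx=-1,dy=-8->C; (6,7):dx=+4,dy=+15->C
  (6,8):dx=+8,dy=+4->C; (6,9):dx=+10,dy=+11->C; (6,10):dx=+1,dy=+6->C; (7,8):dx=+4,dy=-11->D
  (7,9):dx=+6,dy=-4->D; (7,10):dx=-3,dy=-9->C; (8,9):dx=+2,dy=+7->C; (8,10):dx=-7,dy=+2->D
  (9,10):dx=-9,dy=-5->C
Step 2: C = 23, D = 22, total pairs = 45.
Step 3: tau = (C - D)/(n(n-1)/2) = (23 - 22)/45 = 0.022222.
Step 4: Exact two-sided p-value (enumerate n! = 3628800 permutations of y under H0): p = 1.000000.
Step 5: alpha = 0.1. fail to reject H0.

tau_b = 0.0222 (C=23, D=22), p = 1.000000, fail to reject H0.


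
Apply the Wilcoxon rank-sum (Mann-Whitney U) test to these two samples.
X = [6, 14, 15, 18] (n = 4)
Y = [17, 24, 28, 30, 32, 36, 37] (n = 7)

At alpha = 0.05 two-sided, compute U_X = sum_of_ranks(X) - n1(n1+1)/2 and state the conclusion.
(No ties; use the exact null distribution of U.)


Step 1: Combine and sort all 11 observations; assign midranks.
sorted (value, group): (6,X), (14,X), (15,X), (17,Y), (18,X), (24,Y), (28,Y), (30,Y), (32,Y), (36,Y), (37,Y)
ranks: 6->1, 14->2, 15->3, 17->4, 18->5, 24->6, 28->7, 30->8, 32->9, 36->10, 37->11
Step 2: Rank sum for X: R1 = 1 + 2 + 3 + 5 = 11.
Step 3: U_X = R1 - n1(n1+1)/2 = 11 - 4*5/2 = 11 - 10 = 1.
       U_Y = n1*n2 - U_X = 28 - 1 = 27.
Step 4: No ties, so the exact null distribution of U (based on enumerating the C(11,4) = 330 equally likely rank assignments) gives the two-sided p-value.
Step 5: p-value = 0.012121; compare to alpha = 0.05. reject H0.

U_X = 1, p = 0.012121, reject H0 at alpha = 0.05.


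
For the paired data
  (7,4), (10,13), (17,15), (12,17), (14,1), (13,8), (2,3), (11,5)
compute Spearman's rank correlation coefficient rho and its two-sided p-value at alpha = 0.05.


Step 1: Rank x and y separately (midranks; no ties here).
rank(x): 7->2, 10->3, 17->8, 12->5, 14->7, 13->6, 2->1, 11->4
rank(y): 4->3, 13->6, 15->7, 17->8, 1->1, 8->5, 3->2, 5->4
Step 2: d_i = R_x(i) - R_y(i); compute d_i^2.
  (2-3)^2=1, (3-6)^2=9, (8-7)^2=1, (5-8)^2=9, (7-1)^2=36, (6-5)^2=1, (1-2)^2=1, (4-4)^2=0
sum(d^2) = 58.
Step 3: rho = 1 - 6*58 / (8*(8^2 - 1)) = 1 - 348/504 = 0.309524.
Step 4: Under H0, t = rho * sqrt((n-2)/(1-rho^2)) = 0.7973 ~ t(6).
Step 5: Two-sided p-value from the t-distribution with 6 df = 0.455645.
Step 6: alpha = 0.05. fail to reject H0.

rho = 0.3095, p = 0.455645, fail to reject H0 at alpha = 0.05.


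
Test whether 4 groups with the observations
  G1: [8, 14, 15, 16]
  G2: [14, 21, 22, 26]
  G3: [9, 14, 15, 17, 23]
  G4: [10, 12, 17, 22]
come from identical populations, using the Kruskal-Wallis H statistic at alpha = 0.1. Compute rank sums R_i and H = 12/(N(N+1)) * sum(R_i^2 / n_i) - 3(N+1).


Step 1: Combine all N = 17 observations and assign midranks.
sorted (value, group, rank): (8,G1,1), (9,G3,2), (10,G4,3), (12,G4,4), (14,G1,6), (14,G2,6), (14,G3,6), (15,G1,8.5), (15,G3,8.5), (16,G1,10), (17,G3,11.5), (17,G4,11.5), (21,G2,13), (22,G2,14.5), (22,G4,14.5), (23,G3,16), (26,G2,17)
Step 2: Sum ranks within each group.
R_1 = 25.5 (n_1 = 4)
R_2 = 50.5 (n_2 = 4)
R_3 = 44 (n_3 = 5)
R_4 = 33 (n_4 = 4)
Step 3: H = 12/(N(N+1)) * sum(R_i^2/n_i) - 3(N+1)
     = 12/(17*18) * (25.5^2/4 + 50.5^2/4 + 44^2/5 + 33^2/4) - 3*18
     = 0.039216 * 1459.58 - 54
     = 3.238235.
Step 4: Ties present; correction factor C = 1 - 42/(17^3 - 17) = 0.991422. Corrected H = 3.238235 / 0.991422 = 3.266255.
Step 5: Under H0, H ~ chi^2(3); p-value = 0.352367.
Step 6: alpha = 0.1. fail to reject H0.

H = 3.2663, df = 3, p = 0.352367, fail to reject H0.


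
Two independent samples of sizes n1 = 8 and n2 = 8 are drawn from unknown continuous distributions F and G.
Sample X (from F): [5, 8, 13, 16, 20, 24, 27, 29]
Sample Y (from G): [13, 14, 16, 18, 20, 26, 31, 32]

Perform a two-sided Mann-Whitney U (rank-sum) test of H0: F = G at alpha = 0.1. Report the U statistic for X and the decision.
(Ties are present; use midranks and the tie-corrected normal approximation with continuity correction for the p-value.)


Step 1: Combine and sort all 16 observations; assign midranks.
sorted (value, group): (5,X), (8,X), (13,X), (13,Y), (14,Y), (16,X), (16,Y), (18,Y), (20,X), (20,Y), (24,X), (26,Y), (27,X), (29,X), (31,Y), (32,Y)
ranks: 5->1, 8->2, 13->3.5, 13->3.5, 14->5, 16->6.5, 16->6.5, 18->8, 20->9.5, 20->9.5, 24->11, 26->12, 27->13, 29->14, 31->15, 32->16
Step 2: Rank sum for X: R1 = 1 + 2 + 3.5 + 6.5 + 9.5 + 11 + 13 + 14 = 60.5.
Step 3: U_X = R1 - n1(n1+1)/2 = 60.5 - 8*9/2 = 60.5 - 36 = 24.5.
       U_Y = n1*n2 - U_X = 64 - 24.5 = 39.5.
Step 4: Ties are present, so use the tie-corrected normal approximation (with continuity correction) for the p-value.
Step 5: p-value = 0.461260; compare to alpha = 0.1. fail to reject H0.

U_X = 24.5, p = 0.461260, fail to reject H0 at alpha = 0.1.


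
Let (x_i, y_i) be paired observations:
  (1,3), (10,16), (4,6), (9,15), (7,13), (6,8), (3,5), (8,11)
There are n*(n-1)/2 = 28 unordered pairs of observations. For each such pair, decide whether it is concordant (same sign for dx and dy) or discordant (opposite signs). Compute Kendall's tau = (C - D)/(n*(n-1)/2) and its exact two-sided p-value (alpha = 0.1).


Step 1: Enumerate the 28 unordered pairs (i,j) with i<j and classify each by sign(x_j-x_i) * sign(y_j-y_i).
  (1,2):dx=+9,dy=+13->C; (1,3):dx=+3,dy=+3->C; (1,4):dx=+8,dy=+12->C; (1,5):dx=+6,dy=+10->C
  (1,6):dx=+5,dy=+5->C; (1,7):dx=+2,dy=+2->C; (1,8):dx=+7,dy=+8->C; (2,3):dx=-6,dy=-10->C
  (2,4):dx=-1,dy=-1->C; (2,5):dx=-3,dy=-3->C; (2,6):dx=-4,dy=-8->C; (2,7):dx=-7,dy=-11->C
  (2,8):dx=-2,dy=-5->C; (3,4):dx=+5,dy=+9->C; (3,5):dx=+3,dy=+7->C; (3,6):dx=+2,dy=+2->C
  (3,7):dx=-1,dy=-1->C; (3,8):dx=+4,dy=+5->C; (4,5):dx=-2,dy=-2->C; (4,6):dx=-3,dy=-7->C
  (4,7):dx=-6,dy=-10->C; (4,8):dx=-1,dy=-4->C; (5,6):dx=-1,dy=-5->C; (5,7):dx=-4,dy=-8->C
  (5,8):dx=+1,dy=-2->D; (6,7):dx=-3,dy=-3->C; (6,8):dx=+2,dy=+3->C; (7,8):dx=+5,dy=+6->C
Step 2: C = 27, D = 1, total pairs = 28.
Step 3: tau = (C - D)/(n(n-1)/2) = (27 - 1)/28 = 0.928571.
Step 4: Exact two-sided p-value (enumerate n! = 40320 permutations of y under H0): p = 0.000397.
Step 5: alpha = 0.1. reject H0.

tau_b = 0.9286 (C=27, D=1), p = 0.000397, reject H0.


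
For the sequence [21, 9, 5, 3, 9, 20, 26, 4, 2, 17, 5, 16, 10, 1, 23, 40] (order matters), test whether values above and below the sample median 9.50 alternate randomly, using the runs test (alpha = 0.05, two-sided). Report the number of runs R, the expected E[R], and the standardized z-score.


Step 1: Compute median = 9.50; label A = above, B = below.
Labels in order: ABBBBAABBABAABAA  (n_A = 8, n_B = 8)
Step 2: Count runs R = 9.
Step 3: Under H0 (random ordering), E[R] = 2*n_A*n_B/(n_A+n_B) + 1 = 2*8*8/16 + 1 = 9.0000.
        Var[R] = 2*n_A*n_B*(2*n_A*n_B - n_A - n_B) / ((n_A+n_B)^2 * (n_A+n_B-1)) = 14336/3840 = 3.7333.
        SD[R] = 1.9322.
Step 4: R = E[R], so z = 0 with no continuity correction.
Step 5: Two-sided p-value via normal approximation = 2*(1 - Phi(|z|)) = 1.000000.
Step 6: alpha = 0.05. fail to reject H0.

R = 9, z = 0.0000, p = 1.000000, fail to reject H0.


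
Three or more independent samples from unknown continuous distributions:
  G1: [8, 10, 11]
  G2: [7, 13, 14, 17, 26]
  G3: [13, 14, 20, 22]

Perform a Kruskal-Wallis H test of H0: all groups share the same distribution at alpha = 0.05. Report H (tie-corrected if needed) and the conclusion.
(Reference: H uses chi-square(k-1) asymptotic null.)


Step 1: Combine all N = 12 observations and assign midranks.
sorted (value, group, rank): (7,G2,1), (8,G1,2), (10,G1,3), (11,G1,4), (13,G2,5.5), (13,G3,5.5), (14,G2,7.5), (14,G3,7.5), (17,G2,9), (20,G3,10), (22,G3,11), (26,G2,12)
Step 2: Sum ranks within each group.
R_1 = 9 (n_1 = 3)
R_2 = 35 (n_2 = 5)
R_3 = 34 (n_3 = 4)
Step 3: H = 12/(N(N+1)) * sum(R_i^2/n_i) - 3(N+1)
     = 12/(12*13) * (9^2/3 + 35^2/5 + 34^2/4) - 3*13
     = 0.076923 * 561 - 39
     = 4.153846.
Step 4: Ties present; correction factor C = 1 - 12/(12^3 - 12) = 0.993007. Corrected H = 4.153846 / 0.993007 = 4.183099.
Step 5: Under H0, H ~ chi^2(2); p-value = 0.123496.
Step 6: alpha = 0.05. fail to reject H0.

H = 4.1831, df = 2, p = 0.123496, fail to reject H0.


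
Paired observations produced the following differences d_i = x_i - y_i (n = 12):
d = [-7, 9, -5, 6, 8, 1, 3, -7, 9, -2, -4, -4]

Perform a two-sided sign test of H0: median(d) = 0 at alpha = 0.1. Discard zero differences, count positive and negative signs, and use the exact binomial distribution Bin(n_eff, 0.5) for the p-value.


Step 1: Discard zero differences. Original n = 12; n_eff = number of nonzero differences = 12.
Nonzero differences (with sign): -7, +9, -5, +6, +8, +1, +3, -7, +9, -2, -4, -4
Step 2: Count signs: positive = 6, negative = 6.
Step 3: Under H0: P(positive) = 0.5, so the number of positives S ~ Bin(12, 0.5).
Step 4: Two-sided exact p-value = sum of Bin(12,0.5) probabilities at or below the observed probability = 1.000000.
Step 5: alpha = 0.1. fail to reject H0.

n_eff = 12, pos = 6, neg = 6, p = 1.000000, fail to reject H0.


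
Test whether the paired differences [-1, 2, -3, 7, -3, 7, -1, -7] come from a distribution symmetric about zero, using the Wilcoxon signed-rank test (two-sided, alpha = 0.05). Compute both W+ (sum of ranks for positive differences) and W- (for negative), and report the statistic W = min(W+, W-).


Step 1: Drop any zero differences (none here) and take |d_i|.
|d| = [1, 2, 3, 7, 3, 7, 1, 7]
Step 2: Midrank |d_i| (ties get averaged ranks).
ranks: |1|->1.5, |2|->3, |3|->4.5, |7|->7, |3|->4.5, |7|->7, |1|->1.5, |7|->7
Step 3: Attach original signs; sum ranks with positive sign and with negative sign.
W+ = 3 + 7 + 7 = 17
W- = 1.5 + 4.5 + 4.5 + 1.5 + 7 = 19
(Check: W+ + W- = 36 should equal n(n+1)/2 = 36.)
Step 4: Test statistic W = min(W+, W-) = 17.
Step 5: Ties in |d|, so use the tie-corrected normal approximation.
        E[W] = n(n+1)/4 = 8*9/4 = 18.
        Tie groups: |d|=1 (t=2), |d|=3 (t=2), |d|=7 (t=3); sum(t^3 - t) = 36.
        Var[W] = n(n+1)(2n+1)/24 - sum(t^3-t)/48 = 1224/24 - 36/48 = 50.25.
        z = (W - E[W]) / sqrt(Var[W]) = (17 - 18) / 7.0887 = -0.1411.
        Two-sided p = 2*Phi(z) = 0.887815.
Step 6: alpha = 0.05. fail to reject H0.

W+ = 17, W- = 19, W = min = 17, p = 0.887815, fail to reject H0.


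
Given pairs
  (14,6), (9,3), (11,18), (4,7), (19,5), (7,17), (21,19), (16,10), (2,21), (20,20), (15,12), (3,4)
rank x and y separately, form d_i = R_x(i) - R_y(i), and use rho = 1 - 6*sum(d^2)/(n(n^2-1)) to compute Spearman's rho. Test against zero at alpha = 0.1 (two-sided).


Step 1: Rank x and y separately (midranks; no ties here).
rank(x): 14->7, 9->5, 11->6, 4->3, 19->10, 7->4, 21->12, 16->9, 2->1, 20->11, 15->8, 3->2
rank(y): 6->4, 3->1, 18->9, 7->5, 5->3, 17->8, 19->10, 10->6, 21->12, 20->11, 12->7, 4->2
Step 2: d_i = R_x(i) - R_y(i); compute d_i^2.
  (7-4)^2=9, (5-1)^2=16, (6-9)^2=9, (3-5)^2=4, (10-3)^2=49, (4-8)^2=16, (12-10)^2=4, (9-6)^2=9, (1-12)^2=121, (11-11)^2=0, (8-7)^2=1, (2-2)^2=0
sum(d^2) = 238.
Step 3: rho = 1 - 6*238 / (12*(12^2 - 1)) = 1 - 1428/1716 = 0.167832.
Step 4: Under H0, t = rho * sqrt((n-2)/(1-rho^2)) = 0.5384 ~ t(10).
Step 5: Two-sided p-value from the t-distribution with 10 df = 0.602099.
Step 6: alpha = 0.1. fail to reject H0.

rho = 0.1678, p = 0.602099, fail to reject H0 at alpha = 0.1.


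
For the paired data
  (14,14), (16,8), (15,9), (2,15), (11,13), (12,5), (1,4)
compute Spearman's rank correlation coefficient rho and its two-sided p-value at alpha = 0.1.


Step 1: Rank x and y separately (midranks; no ties here).
rank(x): 14->5, 16->7, 15->6, 2->2, 11->3, 12->4, 1->1
rank(y): 14->6, 8->3, 9->4, 15->7, 13->5, 5->2, 4->1
Step 2: d_i = R_x(i) - R_y(i); compute d_i^2.
  (5-6)^2=1, (7-3)^2=16, (6-4)^2=4, (2-7)^2=25, (3-5)^2=4, (4-2)^2=4, (1-1)^2=0
sum(d^2) = 54.
Step 3: rho = 1 - 6*54 / (7*(7^2 - 1)) = 1 - 324/336 = 0.035714.
Step 4: Under H0, t = rho * sqrt((n-2)/(1-rho^2)) = 0.0799 ~ t(5).
Step 5: Two-sided p-value from the t-distribution with 5 df = 0.939408.
Step 6: alpha = 0.1. fail to reject H0.

rho = 0.0357, p = 0.939408, fail to reject H0 at alpha = 0.1.


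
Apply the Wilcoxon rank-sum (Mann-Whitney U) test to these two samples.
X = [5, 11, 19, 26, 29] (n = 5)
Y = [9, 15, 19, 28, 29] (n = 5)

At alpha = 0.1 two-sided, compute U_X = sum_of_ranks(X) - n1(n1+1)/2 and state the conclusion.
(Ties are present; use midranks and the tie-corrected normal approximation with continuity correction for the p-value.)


Step 1: Combine and sort all 10 observations; assign midranks.
sorted (value, group): (5,X), (9,Y), (11,X), (15,Y), (19,X), (19,Y), (26,X), (28,Y), (29,X), (29,Y)
ranks: 5->1, 9->2, 11->3, 15->4, 19->5.5, 19->5.5, 26->7, 28->8, 29->9.5, 29->9.5
Step 2: Rank sum for X: R1 = 1 + 3 + 5.5 + 7 + 9.5 = 26.
Step 3: U_X = R1 - n1(n1+1)/2 = 26 - 5*6/2 = 26 - 15 = 11.
       U_Y = n1*n2 - U_X = 25 - 11 = 14.
Step 4: Ties are present, so use the tie-corrected normal approximation (with continuity correction) for the p-value.
Step 5: p-value = 0.833534; compare to alpha = 0.1. fail to reject H0.

U_X = 11, p = 0.833534, fail to reject H0 at alpha = 0.1.


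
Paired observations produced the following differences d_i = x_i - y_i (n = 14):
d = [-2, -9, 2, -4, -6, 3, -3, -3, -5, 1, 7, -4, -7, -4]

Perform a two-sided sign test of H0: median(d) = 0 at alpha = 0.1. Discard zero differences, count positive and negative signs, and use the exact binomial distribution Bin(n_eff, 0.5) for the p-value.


Step 1: Discard zero differences. Original n = 14; n_eff = number of nonzero differences = 14.
Nonzero differences (with sign): -2, -9, +2, -4, -6, +3, -3, -3, -5, +1, +7, -4, -7, -4
Step 2: Count signs: positive = 4, negative = 10.
Step 3: Under H0: P(positive) = 0.5, so the number of positives S ~ Bin(14, 0.5).
Step 4: Two-sided exact p-value = sum of Bin(14,0.5) probabilities at or below the observed probability = 0.179565.
Step 5: alpha = 0.1. fail to reject H0.

n_eff = 14, pos = 4, neg = 10, p = 0.179565, fail to reject H0.
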